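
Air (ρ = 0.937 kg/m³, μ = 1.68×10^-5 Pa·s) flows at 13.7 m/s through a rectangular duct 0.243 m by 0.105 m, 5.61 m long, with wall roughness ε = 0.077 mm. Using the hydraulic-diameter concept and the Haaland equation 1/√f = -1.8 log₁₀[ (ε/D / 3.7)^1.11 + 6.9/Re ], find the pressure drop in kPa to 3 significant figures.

ΔP ≈ 0.0669 kPa

Hydraulic diameter D_h = 4A/P = 4·(0.243·0.105)/(2·(0.243+0.105)) = 0.1021/0.696 = 0.1466 m.
Re = ρVD_h/μ = 0.937·13.7·0.1466/1.68e-05 = 1.12e+05.
ε/D_h = 7.7e-05/0.1466 = 0.000525; Haaland gives 1/√f = -1.8 log₁₀[5.36e-05+6.16e-05] = 7.09, so f = 0.01989.
ΔP = f(L/D_h)(ρV²/2) = 0.01989·5.61/0.1466·87.93 = 66.93 Pa.
ΔP = 0.0669 kPa.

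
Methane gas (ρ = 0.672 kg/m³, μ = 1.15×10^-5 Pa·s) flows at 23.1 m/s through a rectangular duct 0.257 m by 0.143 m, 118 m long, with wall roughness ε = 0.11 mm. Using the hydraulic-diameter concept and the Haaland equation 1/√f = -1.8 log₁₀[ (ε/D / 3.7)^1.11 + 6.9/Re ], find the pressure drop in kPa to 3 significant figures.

ΔP ≈ 2.17 kPa

Hydraulic diameter D_h = 4A/P = 4·(0.257·0.143)/(2·(0.257+0.143)) = 0.147/0.8 = 0.1838 m.
Re = ρVD_h/μ = 0.672·23.1·0.1838/1.15e-05 = 2.48e+05.
ε/D_h = 0.00011/0.1838 = 0.000599; Haaland gives 1/√f = -1.8 log₁₀[6.19e-05+2.78e-05] = 7.285, so f = 0.01885.
ΔP = f(L/D_h)(ρV²/2) = 0.01885·118/0.1838·179.3 = 2170 Pa.
ΔP = 2.17 kPa.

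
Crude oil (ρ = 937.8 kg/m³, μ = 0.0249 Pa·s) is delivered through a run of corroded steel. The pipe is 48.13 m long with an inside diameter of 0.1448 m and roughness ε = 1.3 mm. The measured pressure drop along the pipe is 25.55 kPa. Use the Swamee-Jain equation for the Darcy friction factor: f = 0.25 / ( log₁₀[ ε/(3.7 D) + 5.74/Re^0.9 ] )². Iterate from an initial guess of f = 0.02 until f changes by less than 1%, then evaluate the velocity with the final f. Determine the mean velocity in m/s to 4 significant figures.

Rearranging Darcy-Weisbach: V = √(2·ΔP·D/(f·L·ρ)). With ε/D = 0.0013/0.1448 = 0.00898, iterate starting from f = 0.02:
  f = 0.02 → V = √(2·2.555e+04·0.1448/(0.02·48.13·937.8)) = 2.863 m/s; Re = ρVD/μ = 1.561e+04; f → 0.04099
  f = 0.04099 → V = 2 m/s; Re = 1.091e+04; f → 0.04252
  f = 0.04252 → V = 1.964 m/s; Re = 1.071e+04; f → 0.04261
Converged (Δf/f < 1%). With the final f = 0.04261: V = √(2·2.555e+04·0.1448/(0.04261·48.13·937.8)) = 1.961 m/s.

V ≈ 1.961 m/s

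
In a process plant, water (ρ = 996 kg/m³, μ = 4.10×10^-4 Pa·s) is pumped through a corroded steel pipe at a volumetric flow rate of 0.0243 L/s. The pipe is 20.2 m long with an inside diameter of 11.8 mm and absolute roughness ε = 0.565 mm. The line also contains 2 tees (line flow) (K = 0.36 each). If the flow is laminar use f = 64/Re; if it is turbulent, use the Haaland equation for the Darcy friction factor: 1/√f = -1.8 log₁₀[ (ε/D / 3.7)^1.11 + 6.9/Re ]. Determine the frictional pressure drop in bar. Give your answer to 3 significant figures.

Q = 0.0243 L/s = 0.0243/1000 = 2.43e-05 m³/s.
Cross-sectional area A = πD²/4 = π(0.0118)²/4 = 0.0001094 m²; mean velocity V = Q/A = 2.43e-05/0.0001094 = 0.2222 m/s.
Reynolds number Re = ρVD/μ = 996 · 0.2222 · 0.0118 / 0.00041 = 6370.
Re > 4000 → turbulent. Relative roughness ε/D = 0.000565/0.0118 = 0.0479. Haaland: 1/√f = -1.8 log₁₀[(0.0479/3.7)^1.11 + 6.9/6370] = -1.8 log₁₀[0.00802 + 0.00108] = 3.673, so f = 0.07411.
Total minor-loss coefficient ΣK = 2·0.36 = 0.72.
ΔP = [f·L/D + ΣK]·(ρV²/2) = [0.07411·20.2/0.0118 + 0.72]·(996·0.2222²/2) = [126.9 + 0.72]·24.59 = 3137 Pa.
ΔP = 3137 Pa = 0.0314 bar.

ΔP ≈ 0.0314 bar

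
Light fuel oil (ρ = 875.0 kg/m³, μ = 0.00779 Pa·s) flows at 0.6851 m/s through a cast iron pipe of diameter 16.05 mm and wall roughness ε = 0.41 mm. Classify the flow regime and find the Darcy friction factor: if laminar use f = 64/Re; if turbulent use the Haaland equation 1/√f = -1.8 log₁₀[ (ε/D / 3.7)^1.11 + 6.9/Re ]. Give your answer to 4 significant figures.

f ≈ 0.05182

Re = ρVD/μ = 875·0.6851·0.01605/0.00779 = 1235.
Re < 2300 → laminar, so f = 64/Re = 0.05182 (roughness is irrelevant in laminar flow).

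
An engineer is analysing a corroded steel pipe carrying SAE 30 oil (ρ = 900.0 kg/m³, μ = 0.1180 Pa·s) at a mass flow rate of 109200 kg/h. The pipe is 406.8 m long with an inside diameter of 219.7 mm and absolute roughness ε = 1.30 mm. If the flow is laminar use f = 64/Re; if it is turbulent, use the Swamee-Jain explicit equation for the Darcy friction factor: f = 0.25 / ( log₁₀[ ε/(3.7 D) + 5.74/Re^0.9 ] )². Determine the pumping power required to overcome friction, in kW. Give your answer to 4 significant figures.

ṁ = 109200 kg/h = 109200/3600 = 30.33 kg/s.
A = πD²/4 = π(0.2197)²/4 = 0.03791 m²; mean velocity V = ṁ/(ρA) = 30.33/(900 · 0.03791) = 0.8891 m/s.
Reynolds number Re = ρVD/μ = 900 · 0.8891 · 0.2197 / 0.118 = 1490.
Re < 2300 → laminar flow, so f = 64/Re = 64/1490 = 0.04296 (the turbulent correlation is not needed).
Darcy-Weisbach: ΔP = f(L/D)(ρV²/2) = 0.04296·(406.8/0.2197)·(900·0.8891²/2) = 0.04296·1852·355.7 = 2.829e+04 Pa.
Q = ṁ/ρ = 30.33/900 = 0.0337 m³/s.
Pumping power P = QΔP = 0.0337·2.829e+04 = 953.58 W = 0.9536 kW.

P ≈ 0.9536 kW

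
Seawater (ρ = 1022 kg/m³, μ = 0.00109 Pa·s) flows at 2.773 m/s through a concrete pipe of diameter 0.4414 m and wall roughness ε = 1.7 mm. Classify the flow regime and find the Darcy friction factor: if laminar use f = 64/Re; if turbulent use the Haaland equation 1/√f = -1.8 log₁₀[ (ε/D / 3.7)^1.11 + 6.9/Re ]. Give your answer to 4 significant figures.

Re = ρVD/μ = 1022·2.773·0.4414/0.00109 = 1.148e+06.
Re > 4000 → turbulent. ε/D = 0.0017/0.4414 = 0.00385; Haaland: 1/√f = -1.8 log₁₀[0.000489 + 6.01e-06] = 5.95, so f = 0.02825.

f ≈ 0.02825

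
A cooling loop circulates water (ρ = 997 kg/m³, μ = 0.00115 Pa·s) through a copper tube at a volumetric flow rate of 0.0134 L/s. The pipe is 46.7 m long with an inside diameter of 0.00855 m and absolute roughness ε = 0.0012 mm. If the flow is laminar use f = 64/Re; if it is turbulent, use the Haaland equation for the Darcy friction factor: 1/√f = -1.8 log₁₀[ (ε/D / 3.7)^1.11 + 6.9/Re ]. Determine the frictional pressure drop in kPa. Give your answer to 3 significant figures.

ΔP ≈ 5.49 kPa

Q = 0.0134 L/s = 0.0134/1000 = 1.34e-05 m³/s.
Cross-sectional area A = πD²/4 = π(0.00855)²/4 = 5.741e-05 m²; mean velocity V = Q/A = 1.34e-05/5.741e-05 = 0.2334 m/s.
Reynolds number Re = ρVD/μ = 997 · 0.2334 · 0.00855 / 0.00115 = 1730.
Re < 2300 → laminar flow, so f = 64/Re = 64/1730 = 0.03699 (the turbulent correlation is not needed).
Darcy-Weisbach: ΔP = f(L/D)(ρV²/2) = 0.03699·(46.7/0.00855)·(997·0.2334²/2) = 0.03699·5462·27.15 = 5487 Pa.
ΔP = 5487 Pa = 5.49 kPa.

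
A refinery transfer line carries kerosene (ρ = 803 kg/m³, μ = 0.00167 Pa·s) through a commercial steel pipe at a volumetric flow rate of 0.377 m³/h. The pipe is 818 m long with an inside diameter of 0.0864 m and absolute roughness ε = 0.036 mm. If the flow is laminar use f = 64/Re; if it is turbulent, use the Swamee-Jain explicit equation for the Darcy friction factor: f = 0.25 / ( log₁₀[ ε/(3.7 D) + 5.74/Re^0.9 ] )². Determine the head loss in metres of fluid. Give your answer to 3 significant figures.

Q = 0.377 m³/h = 0.377/3600 = 0.0001047 m³/s.
Cross-sectional area A = πD²/4 = π(0.0864)²/4 = 0.005863 m²; mean velocity V = Q/A = 0.0001047/0.005863 = 0.01786 m/s.
Reynolds number Re = ρVD/μ = 803 · 0.01786 · 0.0864 / 0.00167 = 742.1.
Re < 2300 → laminar flow, so f = 64/Re = 64/742.1 = 0.08625 (the turbulent correlation is not needed).
Darcy-Weisbach: ΔP = f(L/D)(ρV²/2) = 0.08625·(818/0.0864)·(803·0.01786²/2) = 0.08625·9468·0.1281 = 104.6 Pa.
Head loss h_f = ΔP/(ρg) = 104.6/(803·9.81) = 0.0133 m.

h_f ≈ 0.0133 m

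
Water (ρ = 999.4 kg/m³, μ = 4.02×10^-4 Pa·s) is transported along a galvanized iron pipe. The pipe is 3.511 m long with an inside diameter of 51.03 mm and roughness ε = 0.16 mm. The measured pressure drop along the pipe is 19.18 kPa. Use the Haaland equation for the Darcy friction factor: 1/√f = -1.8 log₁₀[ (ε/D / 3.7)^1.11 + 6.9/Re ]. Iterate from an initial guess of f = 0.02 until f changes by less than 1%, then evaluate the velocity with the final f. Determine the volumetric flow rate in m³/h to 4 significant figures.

Q ≈ 33.62 m³/h

Rearranging Darcy-Weisbach: V = √(2·ΔP·D/(f·L·ρ)). With ε/D = 0.00016/0.05103 = 0.00314, iterate starting from f = 0.02:
  f = 0.02 → V = √(2·1.918e+04·0.05103/(0.02·3.511·999.4)) = 5.281 m/s; Re = ρVD/μ = 6.7e+05; f → 0.02672
  f = 0.02672 → V = 4.569 m/s; Re = 5.796e+05; f → 0.02675
Converged (Δf/f < 1%). With the final f = 0.02675: V = √(2·1.918e+04·0.05103/(0.02675·3.511·999.4)) = 4.567 m/s.
Q = V·A = 4.567·(π/4·0.05103²) = 0.00934 m³/s = 33.62 m³/h.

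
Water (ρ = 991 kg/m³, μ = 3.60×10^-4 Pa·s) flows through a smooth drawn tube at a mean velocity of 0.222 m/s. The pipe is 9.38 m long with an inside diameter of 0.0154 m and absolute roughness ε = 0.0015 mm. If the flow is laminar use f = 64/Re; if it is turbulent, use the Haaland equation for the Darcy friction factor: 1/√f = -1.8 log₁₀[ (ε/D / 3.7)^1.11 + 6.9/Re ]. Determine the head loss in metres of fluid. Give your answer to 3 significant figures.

Reynolds number Re = ρVD/μ = 991 · 0.222 · 0.0154 / 0.00036 = 9411.
Re > 4000 → turbulent. Relative roughness ε/D = 1.5e-06/0.0154 = 9.74e-05. Haaland: 1/√f = -1.8 log₁₀[(9.74e-05/3.7)^1.11 + 6.9/9411] = -1.8 log₁₀[8.25e-06 + 0.000733] = 5.634, so f = 0.03151.
Darcy-Weisbach: ΔP = f(L/D)(ρV²/2) = 0.03151·(9.38/0.0154)·(991·0.222²/2) = 0.03151·609.1·24.42 = 468.6 Pa.
Head loss h_f = ΔP/(ρg) = 468.6/(991·9.81) = 0.0482 m.

h_f ≈ 0.0482 m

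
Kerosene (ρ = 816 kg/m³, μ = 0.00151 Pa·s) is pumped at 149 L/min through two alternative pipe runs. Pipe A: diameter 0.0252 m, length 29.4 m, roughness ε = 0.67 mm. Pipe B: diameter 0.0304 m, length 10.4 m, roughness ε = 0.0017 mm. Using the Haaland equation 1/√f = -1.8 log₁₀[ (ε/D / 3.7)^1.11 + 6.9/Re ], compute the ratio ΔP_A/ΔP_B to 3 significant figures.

Pipe A: V = Q/A = 0.002483/0.0004988 = 4.979 m/s; Re = 6.78e+04; ε/D = 0.0266; Haaland → f = 0.055; ΔP_A = f(L/D)(ρV²/2) = 6.49e+05 Pa.
Pipe B: V = Q/A = 0.002483/0.0007258 = 3.421 m/s; Re = 5.621e+04; ε/D = 5.59e-05; Haaland → f = 0.02034; ΔP_B = f(L/D)(ρV²/2) = 3.323e+04 Pa.
ΔP_A/ΔP_B = 6.49e+05/3.323e+04 = 19.5.

ΔP_A/ΔP_B ≈ 19.5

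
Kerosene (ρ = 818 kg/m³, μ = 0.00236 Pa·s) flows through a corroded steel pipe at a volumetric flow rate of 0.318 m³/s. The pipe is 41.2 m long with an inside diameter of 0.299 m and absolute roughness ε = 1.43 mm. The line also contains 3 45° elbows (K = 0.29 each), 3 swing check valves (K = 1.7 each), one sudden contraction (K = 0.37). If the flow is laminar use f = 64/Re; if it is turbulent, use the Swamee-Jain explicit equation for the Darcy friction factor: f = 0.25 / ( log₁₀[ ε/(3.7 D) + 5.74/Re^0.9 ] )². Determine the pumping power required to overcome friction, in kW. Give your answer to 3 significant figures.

P ≈ 28.0 kW

Cross-sectional area A = πD²/4 = π(0.299)²/4 = 0.07022 m²; mean velocity V = Q/A = 0.318/0.07022 = 4.529 m/s.
Reynolds number Re = ρVD/μ = 818 · 4.529 · 0.299 / 0.00236 = 4.694e+05.
Re > 4000 → turbulent. Relative roughness ε/D = 0.00143/0.299 = 0.00478. Swamee-Jain: f = 0.25/(log₁₀[0.00478/3.7 + 5.74/4.694e+05^0.9])² = 0.25/(log₁₀[0.00129 + 4.51e-05])² = 0.25/(-2.874)² = 0.03027.
Total minor-loss coefficient ΣK = 3·0.29 + 3·1.7 + 1·0.37 = 6.34.
ΔP = [f·L/D + ΣK]·(ρV²/2) = [0.03027·41.2/0.299 + 6.34]·(818·4.529²/2) = [4.172 + 6.34]·8389 = 8.818e+04 Pa.
Pumping power P = QΔP = 0.318·8.818e+04 = 28040 W = 28.0 kW.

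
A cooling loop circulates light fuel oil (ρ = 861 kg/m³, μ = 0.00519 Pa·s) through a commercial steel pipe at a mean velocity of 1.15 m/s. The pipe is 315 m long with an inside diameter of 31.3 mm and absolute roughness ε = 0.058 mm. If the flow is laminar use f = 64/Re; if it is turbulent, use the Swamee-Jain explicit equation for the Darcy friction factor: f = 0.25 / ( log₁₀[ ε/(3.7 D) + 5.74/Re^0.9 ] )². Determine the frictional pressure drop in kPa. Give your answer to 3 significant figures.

ΔP ≈ 220 kPa

Reynolds number Re = ρVD/μ = 861 · 1.15 · 0.0313 / 0.00519 = 5971.
Re > 4000 → turbulent. Relative roughness ε/D = 5.8e-05/0.0313 = 0.00185. Swamee-Jain: f = 0.25/(log₁₀[0.00185/3.7 + 5.74/5971^0.9])² = 0.25/(log₁₀[0.000501 + 0.00229])² = 0.25/(-2.554)² = 0.03833.
Darcy-Weisbach: ΔP = f(L/D)(ρV²/2) = 0.03833·(315/0.0313)·(861·1.15²/2) = 0.03833·1.006e+04·569.3 = 2.196e+05 Pa.
ΔP = 2.196e+05 Pa = 220 kPa.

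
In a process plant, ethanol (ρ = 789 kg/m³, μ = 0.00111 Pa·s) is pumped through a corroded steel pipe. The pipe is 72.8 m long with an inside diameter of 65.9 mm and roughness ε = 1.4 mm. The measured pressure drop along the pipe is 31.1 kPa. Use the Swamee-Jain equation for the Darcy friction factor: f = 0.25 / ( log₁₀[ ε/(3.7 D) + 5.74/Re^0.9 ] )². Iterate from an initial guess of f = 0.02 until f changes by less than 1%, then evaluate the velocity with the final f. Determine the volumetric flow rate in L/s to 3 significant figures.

Rearranging Darcy-Weisbach: V = √(2·ΔP·D/(f·L·ρ)). With ε/D = 0.0014/0.0659 = 0.0212, iterate starting from f = 0.02:
  f = 0.02 → V = √(2·3.11e+04·0.0659/(0.02·72.8·789)) = 1.889 m/s; Re = ρVD/μ = 8.848e+04; f → 0.05046
  f = 0.05046 → V = 1.189 m/s; Re = 5.571e+04; f → 0.0508
Converged (Δf/f < 1%). With the final f = 0.0508: V = √(2·3.11e+04·0.0659/(0.0508·72.8·789)) = 1.185 m/s.
Q = V·A = 1.185·(π/4·0.0659²) = 0.004042 m³/s = 4.04 L/s.

Q ≈ 4.04 L/s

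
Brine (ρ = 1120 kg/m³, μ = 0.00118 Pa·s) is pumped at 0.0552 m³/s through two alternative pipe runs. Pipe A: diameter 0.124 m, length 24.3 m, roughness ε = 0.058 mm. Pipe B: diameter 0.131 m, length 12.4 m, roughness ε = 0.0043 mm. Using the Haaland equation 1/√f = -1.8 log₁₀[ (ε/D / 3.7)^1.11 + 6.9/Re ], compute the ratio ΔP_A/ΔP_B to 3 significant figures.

Pipe A: V = Q/A = 0.0552/0.01208 = 4.571 m/s; Re = 5.38e+05; ε/D = 0.000468; Haaland → f = 0.01731; ΔP_A = f(L/D)(ρV²/2) = 3.969e+04 Pa.
Pipe B: V = Q/A = 0.0552/0.01348 = 4.095 m/s; Re = 5.092e+05; ε/D = 3.28e-05; Haaland → f = 0.01342; ΔP_B = f(L/D)(ρV²/2) = 1.193e+04 Pa.
ΔP_A/ΔP_B = 3.969e+04/1.193e+04 = 3.33.

ΔP_A/ΔP_B ≈ 3.33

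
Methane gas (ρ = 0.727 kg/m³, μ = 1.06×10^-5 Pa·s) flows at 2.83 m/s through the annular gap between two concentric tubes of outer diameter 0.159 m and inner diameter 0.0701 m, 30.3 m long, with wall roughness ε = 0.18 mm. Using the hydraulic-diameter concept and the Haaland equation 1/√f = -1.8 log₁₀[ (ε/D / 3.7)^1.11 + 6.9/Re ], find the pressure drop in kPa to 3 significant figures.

Hydraulic diameter D_h = 4A/P = D_o - D_i = 0.159 - 0.0701 = 0.0889 m.
Re = ρVD_h/μ = 0.727·2.83·0.0889/1.06e-05 = 1.726e+04.
ε/D_h = 0.00018/0.0889 = 0.00202; Haaland gives 1/√f = -1.8 log₁₀[0.00024+0.0004] = 5.75, so f = 0.03025.
ΔP = f(L/D_h)(ρV²/2) = 0.03025·30.3/0.0889·2.911 = 30.02 Pa.
ΔP = 0.0300 kPa.

ΔP ≈ 0.0300 kPa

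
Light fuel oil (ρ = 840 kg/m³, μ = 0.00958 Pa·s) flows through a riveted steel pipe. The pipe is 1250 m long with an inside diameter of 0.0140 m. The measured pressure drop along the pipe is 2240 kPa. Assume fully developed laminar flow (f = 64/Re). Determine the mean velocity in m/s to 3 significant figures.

V ≈ 1.15 m/s

For laminar flow, f = 64/Re with Re = ρVD/μ, so Darcy-Weisbach reduces to ΔP = 32μLV/D². Solving for V: V = ΔP·D²/(32μL) = 2.24e+06·(0.014)²/(32·0.00958·1250) = 1.146 m/s.
Check: Re = ρVD/μ = 840·1.146·0.014/0.00958 = 1406 < 2300, so the laminar assumption holds.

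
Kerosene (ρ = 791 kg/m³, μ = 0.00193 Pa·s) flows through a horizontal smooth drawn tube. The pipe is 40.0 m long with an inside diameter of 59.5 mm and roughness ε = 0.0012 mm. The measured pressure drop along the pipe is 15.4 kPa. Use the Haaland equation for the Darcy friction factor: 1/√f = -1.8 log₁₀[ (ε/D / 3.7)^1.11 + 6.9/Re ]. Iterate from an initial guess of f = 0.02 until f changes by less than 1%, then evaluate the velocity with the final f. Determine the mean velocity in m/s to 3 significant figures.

Rearranging Darcy-Weisbach: V = √(2·ΔP·D/(f·L·ρ)). With ε/D = 1.2e-06/0.0595 = 2.02e-05, iterate starting from f = 0.02:
  f = 0.02 → V = √(2·1.54e+04·0.0595/(0.02·40·791)) = 1.702 m/s; Re = ρVD/μ = 4.15e+04; f → 0.02165
  f = 0.02165 → V = 1.636 m/s; Re = 3.988e+04; f → 0.02185
Converged (Δf/f < 1%). With the final f = 0.02185: V = √(2·1.54e+04·0.0595/(0.02185·40·791)) = 1.628 m/s.

V ≈ 1.63 m/s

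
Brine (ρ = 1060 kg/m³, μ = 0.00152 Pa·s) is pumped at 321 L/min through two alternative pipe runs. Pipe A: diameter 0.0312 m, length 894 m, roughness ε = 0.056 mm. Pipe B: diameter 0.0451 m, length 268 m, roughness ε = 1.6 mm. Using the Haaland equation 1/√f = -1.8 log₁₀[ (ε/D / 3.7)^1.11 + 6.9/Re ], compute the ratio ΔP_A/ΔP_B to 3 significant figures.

Pipe A: V = Q/A = 0.00535/0.0007645 = 6.998 m/s; Re = 1.523e+05; ε/D = 0.00179; Haaland → f = 0.0239; ΔP_A = f(L/D)(ρV²/2) = 1.777e+07 Pa.
Pipe B: V = Q/A = 0.00535/0.001598 = 3.349 m/s; Re = 1.053e+05; ε/D = 0.0355; Haaland → f = 0.06177; ΔP_B = f(L/D)(ρV²/2) = 2.182e+06 Pa.
ΔP_A/ΔP_B = 1.777e+07/2.182e+06 = 8.15.

ΔP_A/ΔP_B ≈ 8.15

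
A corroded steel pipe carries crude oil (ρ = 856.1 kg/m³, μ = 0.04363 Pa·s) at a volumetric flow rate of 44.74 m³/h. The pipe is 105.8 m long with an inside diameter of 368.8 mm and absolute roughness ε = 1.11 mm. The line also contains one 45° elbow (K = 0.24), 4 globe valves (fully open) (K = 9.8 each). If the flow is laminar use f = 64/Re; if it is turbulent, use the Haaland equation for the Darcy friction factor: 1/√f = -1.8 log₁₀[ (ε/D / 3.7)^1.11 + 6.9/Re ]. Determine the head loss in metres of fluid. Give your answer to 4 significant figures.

h_f ≈ 0.04225 m

Q = 44.74 m³/h = 44.74/3600 = 0.01243 m³/s.
Cross-sectional area A = πD²/4 = π(0.3688)²/4 = 0.1068 m²; mean velocity V = Q/A = 0.01243/0.1068 = 0.1163 m/s.
Reynolds number Re = ρVD/μ = 856.1 · 0.1163 · 0.3688 / 0.0436 = 841.9.
Re < 2300 → laminar flow, so f = 64/Re = 64/841.9 = 0.07602 (the turbulent correlation is not needed).
Total minor-loss coefficient ΣK = 1·0.24 + 4·9.8 = 39.4.
ΔP = [f·L/D + ΣK]·(ρV²/2) = [0.07602·105.8/0.3688 + 39.4]·(856.1·0.1163²/2) = [21.81 + 39.4]·5.793 = 354.8 Pa.
Head loss h_f = ΔP/(ρg) = 354.8/(856.1·9.81) = 0.04225 m.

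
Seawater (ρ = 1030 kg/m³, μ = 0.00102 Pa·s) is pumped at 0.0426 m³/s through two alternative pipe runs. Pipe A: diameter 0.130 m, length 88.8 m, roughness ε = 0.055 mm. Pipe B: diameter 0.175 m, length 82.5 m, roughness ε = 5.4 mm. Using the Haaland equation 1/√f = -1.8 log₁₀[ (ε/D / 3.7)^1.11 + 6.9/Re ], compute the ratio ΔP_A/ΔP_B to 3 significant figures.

Pipe A: V = Q/A = 0.0426/0.01327 = 3.209 m/s; Re = 4.213e+05; ε/D = 0.000423; Haaland → f = 0.01723; ΔP_A = f(L/D)(ρV²/2) = 6.242e+04 Pa.
Pipe B: V = Q/A = 0.0426/0.02405 = 1.771 m/s; Re = 3.13e+05; ε/D = 0.0309; Haaland → f = 0.05806; ΔP_B = f(L/D)(ρV²/2) = 4.422e+04 Pa.
ΔP_A/ΔP_B = 6.242e+04/4.422e+04 = 1.41.

ΔP_A/ΔP_B ≈ 1.41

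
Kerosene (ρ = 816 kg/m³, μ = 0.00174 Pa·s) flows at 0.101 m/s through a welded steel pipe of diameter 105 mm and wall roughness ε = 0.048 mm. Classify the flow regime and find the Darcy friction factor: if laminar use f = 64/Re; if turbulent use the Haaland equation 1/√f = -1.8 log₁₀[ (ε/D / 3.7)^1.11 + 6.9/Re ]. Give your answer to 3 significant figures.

Re = ρVD/μ = 816·0.101·0.105/0.00174 = 4973.
Re > 4000 → turbulent. ε/D = 4.8e-05/0.105 = 0.000457; Haaland: 1/√f = -1.8 log₁₀[4.59e-05 + 0.00139] = 5.119, so f = 0.03817.

f ≈ 0.0382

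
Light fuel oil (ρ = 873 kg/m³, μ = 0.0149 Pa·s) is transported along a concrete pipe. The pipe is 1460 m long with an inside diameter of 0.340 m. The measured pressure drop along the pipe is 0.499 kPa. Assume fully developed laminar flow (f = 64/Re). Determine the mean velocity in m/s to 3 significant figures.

V ≈ 0.0829 m/s

For laminar flow, f = 64/Re with Re = ρVD/μ, so Darcy-Weisbach reduces to ΔP = 32μLV/D². Solving for V: V = ΔP·D²/(32μL) = 499·(0.34)²/(32·0.0149·1460) = 0.08286 m/s.
Check: Re = ρVD/μ = 873·0.08286·0.34/0.0149 = 1651 < 2300, so the laminar assumption holds.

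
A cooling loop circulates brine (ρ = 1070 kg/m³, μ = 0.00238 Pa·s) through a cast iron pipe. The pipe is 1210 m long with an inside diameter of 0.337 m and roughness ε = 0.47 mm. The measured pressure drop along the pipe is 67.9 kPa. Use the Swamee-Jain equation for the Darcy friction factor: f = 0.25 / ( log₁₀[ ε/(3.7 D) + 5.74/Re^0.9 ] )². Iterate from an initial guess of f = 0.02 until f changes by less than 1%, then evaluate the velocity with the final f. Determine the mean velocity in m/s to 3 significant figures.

Rearranging Darcy-Weisbach: V = √(2·ΔP·D/(f·L·ρ)). With ε/D = 0.00047/0.337 = 0.00139, iterate starting from f = 0.02:
  f = 0.02 → V = √(2·6.79e+04·0.337/(0.02·1210·1070)) = 1.329 m/s; Re = ρVD/μ = 2.014e+05; f → 0.02262
  f = 0.02262 → V = 1.25 m/s; Re = 1.894e+05; f → 0.02269
Converged (Δf/f < 1%). With the final f = 0.02269: V = √(2·6.79e+04·0.337/(0.02269·1210·1070)) = 1.248 m/s.

V ≈ 1.25 m/s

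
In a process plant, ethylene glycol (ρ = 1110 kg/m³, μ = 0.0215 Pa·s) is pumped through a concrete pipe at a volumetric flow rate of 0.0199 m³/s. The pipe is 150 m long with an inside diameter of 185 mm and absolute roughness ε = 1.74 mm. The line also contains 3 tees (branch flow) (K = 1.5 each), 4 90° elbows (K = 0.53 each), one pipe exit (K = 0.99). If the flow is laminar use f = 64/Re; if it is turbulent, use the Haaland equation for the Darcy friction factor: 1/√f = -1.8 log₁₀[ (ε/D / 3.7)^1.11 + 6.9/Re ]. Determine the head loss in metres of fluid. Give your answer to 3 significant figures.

Cross-sectional area A = πD²/4 = π(0.185)²/4 = 0.02688 m²; mean velocity V = Q/A = 0.0199/0.02688 = 0.7403 m/s.
Reynolds number Re = ρVD/μ = 1110 · 0.7403 · 0.185 / 0.0215 = 7071.
Re > 4000 → turbulent. Relative roughness ε/D = 0.00174/0.185 = 0.00941. Haaland: 1/√f = -1.8 log₁₀[(0.00941/3.7)^1.11 + 6.9/7071] = -1.8 log₁₀[0.00132 + 0.000976] = 4.751, so f = 0.0443.
Total minor-loss coefficient ΣK = 3·1.5 + 4·0.53 + 1·0.99 = 7.61.
ΔP = [f·L/D + ΣK]·(ρV²/2) = [0.0443·150/0.185 + 7.61]·(1110·0.7403²/2) = [35.92 + 7.61]·304.2 = 1.324e+04 Pa.
Head loss h_f = ΔP/(ρg) = 1.324e+04/(1110·9.81) = 1.22 m.

h_f ≈ 1.22 m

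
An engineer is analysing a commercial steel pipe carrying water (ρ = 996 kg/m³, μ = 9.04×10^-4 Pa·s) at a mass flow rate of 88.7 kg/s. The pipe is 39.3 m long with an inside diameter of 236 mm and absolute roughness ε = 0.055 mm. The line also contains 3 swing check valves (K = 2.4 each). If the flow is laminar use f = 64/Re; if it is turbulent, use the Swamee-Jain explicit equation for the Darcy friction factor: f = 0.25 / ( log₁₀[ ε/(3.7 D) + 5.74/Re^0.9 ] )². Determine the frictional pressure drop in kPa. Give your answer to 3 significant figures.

ΔP ≈ 20.3 kPa

A = πD²/4 = π(0.236)²/4 = 0.04374 m²; mean velocity V = ṁ/(ρA) = 88.7/(996 · 0.04374) = 2.036 m/s.
Reynolds number Re = ρVD/μ = 996 · 2.036 · 0.236 / 0.000904 = 5.294e+05.
Re > 4000 → turbulent. Relative roughness ε/D = 5.5e-05/0.236 = 0.000233. Swamee-Jain: f = 0.25/(log₁₀[0.000233/3.7 + 5.74/5.294e+05^0.9])² = 0.25/(log₁₀[6.3e-05 + 4.05e-05])² = 0.25/(-3.985)² = 0.01574.
Total minor-loss coefficient ΣK = 3·2.4 = 7.2.
ΔP = [f·L/D + ΣK]·(ρV²/2) = [0.01574·39.3/0.236 + 7.2]·(996·2.036²/2) = [2.621 + 7.2]·2064 = 2.027e+04 Pa.
ΔP = 2.027e+04 Pa = 20.3 kPa.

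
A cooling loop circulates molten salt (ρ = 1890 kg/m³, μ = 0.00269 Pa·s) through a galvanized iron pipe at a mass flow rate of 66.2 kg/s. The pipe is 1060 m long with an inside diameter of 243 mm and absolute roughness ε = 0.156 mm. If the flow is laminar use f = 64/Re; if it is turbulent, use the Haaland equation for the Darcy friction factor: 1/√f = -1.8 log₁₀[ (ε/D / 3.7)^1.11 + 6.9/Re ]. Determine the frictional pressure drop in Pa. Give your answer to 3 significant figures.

A = πD²/4 = π(0.243)²/4 = 0.04638 m²; mean velocity V = ṁ/(ρA) = 66.2/(1890 · 0.04638) = 0.7553 m/s.
Reynolds number Re = ρVD/μ = 1890 · 0.7553 · 0.243 / 0.00269 = 1.289e+05.
Re > 4000 → turbulent. Relative roughness ε/D = 0.000156/0.243 = 0.000642. Haaland: 1/√f = -1.8 log₁₀[(0.000642/3.7)^1.11 + 6.9/1.289e+05] = -1.8 log₁₀[6.69e-05 + 5.35e-05] = 7.055, so f = 0.02009.
Darcy-Weisbach: ΔP = f(L/D)(ρV²/2) = 0.02009·(1060/0.243)·(1890·0.7553²/2) = 0.02009·4362·539 = 4.725e+04 Pa.

ΔP ≈ 47200 Pa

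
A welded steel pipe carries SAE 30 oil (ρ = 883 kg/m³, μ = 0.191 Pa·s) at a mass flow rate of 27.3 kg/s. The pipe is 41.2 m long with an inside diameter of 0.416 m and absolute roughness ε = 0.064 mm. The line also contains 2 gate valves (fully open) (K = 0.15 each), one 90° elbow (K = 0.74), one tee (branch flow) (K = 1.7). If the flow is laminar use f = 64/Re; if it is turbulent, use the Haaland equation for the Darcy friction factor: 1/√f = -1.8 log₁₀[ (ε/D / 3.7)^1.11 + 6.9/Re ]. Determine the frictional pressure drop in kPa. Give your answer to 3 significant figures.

A = πD²/4 = π(0.416)²/4 = 0.1359 m²; mean velocity V = ṁ/(ρA) = 27.3/(883 · 0.1359) = 0.2275 m/s.
Reynolds number Re = ρVD/μ = 883 · 0.2275 · 0.416 / 0.191 = 437.5.
Re < 2300 → laminar flow, so f = 64/Re = 64/437.5 = 0.1463 (the turbulent correlation is not needed).
Total minor-loss coefficient ΣK = 2·0.15 + 1·0.74 + 1·1.7 = 2.74.
ΔP = [f·L/D + ΣK]·(ρV²/2) = [0.1463·41.2/0.416 + 2.74]·(883·0.2275²/2) = [14.49 + 2.74]·22.84 = 393.6 Pa.
ΔP = 393.6 Pa = 0.394 kPa.

ΔP ≈ 0.394 kPa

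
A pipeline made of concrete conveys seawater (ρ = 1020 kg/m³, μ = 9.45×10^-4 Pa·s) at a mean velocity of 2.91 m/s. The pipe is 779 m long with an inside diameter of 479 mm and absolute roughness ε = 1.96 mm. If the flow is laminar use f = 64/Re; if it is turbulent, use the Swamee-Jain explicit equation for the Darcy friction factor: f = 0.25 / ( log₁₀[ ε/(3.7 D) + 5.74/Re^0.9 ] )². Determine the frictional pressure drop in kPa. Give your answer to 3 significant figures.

ΔP ≈ 202 kPa

Reynolds number Re = ρVD/μ = 1020 · 2.91 · 0.479 / 0.000945 = 1.505e+06.
Re > 4000 → turbulent. Relative roughness ε/D = 0.00196/0.479 = 0.00409. Swamee-Jain: f = 0.25/(log₁₀[0.00409/3.7 + 5.74/1.505e+06^0.9])² = 0.25/(log₁₀[0.00111 + 1.58e-05])² = 0.25/(-2.95)² = 0.02873.
Darcy-Weisbach: ΔP = f(L/D)(ρV²/2) = 0.02873·(779/0.479)·(1020·2.91²/2) = 0.02873·1626·4319 = 2.018e+05 Pa.
ΔP = 2.018e+05 Pa = 202 kPa.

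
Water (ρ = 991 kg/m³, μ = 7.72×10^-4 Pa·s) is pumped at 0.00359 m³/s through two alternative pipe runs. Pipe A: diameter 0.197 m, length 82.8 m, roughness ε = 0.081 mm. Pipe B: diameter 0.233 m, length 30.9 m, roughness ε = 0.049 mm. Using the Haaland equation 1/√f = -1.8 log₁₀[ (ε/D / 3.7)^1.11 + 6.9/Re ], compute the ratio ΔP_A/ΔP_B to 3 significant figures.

Pipe A: V = Q/A = 0.00359/0.03048 = 0.1178 m/s; Re = 2.978e+04; ε/D = 0.000411; Haaland → f = 0.02429; ΔP_A = f(L/D)(ρV²/2) = 70.17 Pa.
Pipe B: V = Q/A = 0.00359/0.04264 = 0.0842 m/s; Re = 2.518e+04; ε/D = 0.00021; Haaland → f = 0.02473; ΔP_B = f(L/D)(ρV²/2) = 11.52 Pa.
ΔP_A/ΔP_B = 70.17/11.52 = 6.09.

ΔP_A/ΔP_B ≈ 6.09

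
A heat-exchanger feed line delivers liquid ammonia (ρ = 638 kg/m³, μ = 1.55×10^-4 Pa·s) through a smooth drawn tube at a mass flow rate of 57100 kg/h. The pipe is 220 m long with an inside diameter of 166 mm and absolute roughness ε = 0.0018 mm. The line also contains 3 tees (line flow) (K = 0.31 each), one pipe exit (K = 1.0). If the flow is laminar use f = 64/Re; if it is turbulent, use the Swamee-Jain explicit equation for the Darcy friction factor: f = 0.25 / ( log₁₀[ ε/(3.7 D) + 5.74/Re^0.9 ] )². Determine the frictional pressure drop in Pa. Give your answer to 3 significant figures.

ΔP ≈ 7690 Pa

ṁ = 57100 kg/h = 57100/3600 = 15.86 kg/s.
A = πD²/4 = π(0.166)²/4 = 0.02164 m²; mean velocity V = ṁ/(ρA) = 15.86/(638 · 0.02164) = 1.149 m/s.
Reynolds number Re = ρVD/μ = 638 · 1.149 · 0.166 / 0.000155 = 7.849e+05.
Re > 4000 → turbulent. Relative roughness ε/D = 1.8e-06/0.166 = 1.08e-05. Swamee-Jain: f = 0.25/(log₁₀[1.08e-05/3.7 + 5.74/7.849e+05^0.9])² = 0.25/(log₁₀[2.93e-06 + 2.84e-05])² = 0.25/(-4.504)² = 0.01232.
Total minor-loss coefficient ΣK = 3·0.31 + 1·1 = 1.93.
ΔP = [f·L/D + ΣK]·(ρV²/2) = [0.01232·220/0.166 + 1.93]·(638·1.149²/2) = [16.33 + 1.93]·420.9 = 7688 Pa.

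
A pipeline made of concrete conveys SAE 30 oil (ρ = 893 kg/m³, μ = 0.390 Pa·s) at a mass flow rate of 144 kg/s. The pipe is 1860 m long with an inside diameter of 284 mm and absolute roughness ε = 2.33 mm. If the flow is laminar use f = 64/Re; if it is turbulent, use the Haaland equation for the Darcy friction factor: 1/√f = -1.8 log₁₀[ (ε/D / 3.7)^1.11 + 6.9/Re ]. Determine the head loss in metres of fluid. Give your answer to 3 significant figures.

A = πD²/4 = π(0.284)²/4 = 0.06335 m²; mean velocity V = ṁ/(ρA) = 144/(893 · 0.06335) = 2.546 m/s.
Reynolds number Re = ρVD/μ = 893 · 2.546 · 0.284 / 0.39 = 1655.
Re < 2300 → laminar flow, so f = 64/Re = 64/1655 = 0.03866 (the turbulent correlation is not needed).
Darcy-Weisbach: ΔP = f(L/D)(ρV²/2) = 0.03866·(1860/0.284)·(893·2.546²/2) = 0.03866·6549·2893 = 7.326e+05 Pa.
Head loss h_f = ΔP/(ρg) = 7.326e+05/(893·9.81) = 83.6 m.

h_f ≈ 83.6 m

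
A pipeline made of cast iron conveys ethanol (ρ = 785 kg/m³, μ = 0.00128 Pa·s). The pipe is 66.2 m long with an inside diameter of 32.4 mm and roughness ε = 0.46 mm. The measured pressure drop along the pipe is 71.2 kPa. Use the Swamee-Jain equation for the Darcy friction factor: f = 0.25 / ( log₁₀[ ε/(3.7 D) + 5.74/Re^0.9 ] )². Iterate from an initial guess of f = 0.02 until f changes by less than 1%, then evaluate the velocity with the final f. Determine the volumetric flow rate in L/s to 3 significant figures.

Q ≈ 1.16 L/s

Rearranging Darcy-Weisbach: V = √(2·ΔP·D/(f·L·ρ)). With ε/D = 0.00046/0.0324 = 0.0142, iterate starting from f = 0.02:
  f = 0.02 → V = √(2·7.12e+04·0.0324/(0.02·66.2·785)) = 2.107 m/s; Re = ρVD/μ = 4.187e+04; f → 0.04439
  f = 0.04439 → V = 1.414 m/s; Re = 2.81e+04; f → 0.04504
  f = 0.04504 → V = 1.404 m/s; Re = 2.79e+04; f → 0.04506
Converged (Δf/f < 1%). With the final f = 0.04506: V = √(2·7.12e+04·0.0324/(0.04506·66.2·785)) = 1.404 m/s.
Q = V·A = 1.404·(π/4·0.0324²) = 0.001157 m³/s = 1.16 L/s.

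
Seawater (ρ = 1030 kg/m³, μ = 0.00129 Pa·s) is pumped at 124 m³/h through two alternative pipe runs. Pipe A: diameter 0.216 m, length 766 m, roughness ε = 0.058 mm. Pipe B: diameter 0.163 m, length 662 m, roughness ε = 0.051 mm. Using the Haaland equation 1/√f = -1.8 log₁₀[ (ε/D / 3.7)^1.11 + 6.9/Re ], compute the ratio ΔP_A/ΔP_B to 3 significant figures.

Pipe A: V = Q/A = 0.03444/0.03664 = 0.94 m/s; Re = 1.621e+05; ε/D = 0.000269; Haaland → f = 0.01777; ΔP_A = f(L/D)(ρV²/2) = 2.868e+04 Pa.
Pipe B: V = Q/A = 0.03444/0.02087 = 1.651 m/s; Re = 2.148e+05; ε/D = 0.000313; Haaland → f = 0.01745; ΔP_B = f(L/D)(ρV²/2) = 9.944e+04 Pa.
ΔP_A/ΔP_B = 2.868e+04/9.944e+04 = 0.288.

ΔP_A/ΔP_B ≈ 0.288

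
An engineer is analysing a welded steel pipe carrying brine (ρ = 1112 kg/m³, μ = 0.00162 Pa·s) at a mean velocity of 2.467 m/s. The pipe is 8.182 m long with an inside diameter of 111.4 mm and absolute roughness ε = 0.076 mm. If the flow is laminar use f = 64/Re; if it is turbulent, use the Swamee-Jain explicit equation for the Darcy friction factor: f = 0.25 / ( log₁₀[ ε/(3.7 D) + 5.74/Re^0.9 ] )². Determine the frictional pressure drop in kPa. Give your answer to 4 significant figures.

Reynolds number Re = ρVD/μ = 1112 · 2.467 · 0.1114 / 0.00162 = 1.886e+05.
Re > 4000 → turbulent. Relative roughness ε/D = 7.6e-05/0.1114 = 0.000682. Swamee-Jain: f = 0.25/(log₁₀[0.000682/3.7 + 5.74/1.886e+05^0.9])² = 0.25/(log₁₀[0.000184 + 0.000103])² = 0.25/(-3.542)² = 0.01992.
Darcy-Weisbach: ΔP = f(L/D)(ρV²/2) = 0.01992·(8.182/0.1114)·(1112·2.467²/2) = 0.01992·73.45·3384 = 4952 Pa.
ΔP = 4952 Pa = 4.952 kPa.

ΔP ≈ 4.952 kPa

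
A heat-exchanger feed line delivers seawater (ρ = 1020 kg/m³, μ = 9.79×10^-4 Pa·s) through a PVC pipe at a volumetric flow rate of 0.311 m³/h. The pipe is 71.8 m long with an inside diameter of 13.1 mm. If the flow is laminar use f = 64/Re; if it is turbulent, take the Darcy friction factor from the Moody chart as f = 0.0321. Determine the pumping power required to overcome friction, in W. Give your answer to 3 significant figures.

P ≈ 3.18 W

Q = 0.311 m³/h = 0.311/3600 = 8.639e-05 m³/s.
Cross-sectional area A = πD²/4 = π(0.0131)²/4 = 0.0001348 m²; mean velocity V = Q/A = 8.639e-05/0.0001348 = 0.641 m/s.
Reynolds number Re = ρVD/μ = 1020 · 0.641 · 0.0131 / 0.000979 = 8748.
Re > 4000 → turbulent; use the Moody-chart value f = 0.0321.
Darcy-Weisbach: ΔP = f(L/D)(ρV²/2) = 0.0321·(71.8/0.0131)·(1020·0.641²/2) = 0.0321·5481·209.5 = 3.686e+04 Pa.
Pumping power P = QΔP = 8.639e-05·3.686e+04 = 3.184 W = 3.18 W.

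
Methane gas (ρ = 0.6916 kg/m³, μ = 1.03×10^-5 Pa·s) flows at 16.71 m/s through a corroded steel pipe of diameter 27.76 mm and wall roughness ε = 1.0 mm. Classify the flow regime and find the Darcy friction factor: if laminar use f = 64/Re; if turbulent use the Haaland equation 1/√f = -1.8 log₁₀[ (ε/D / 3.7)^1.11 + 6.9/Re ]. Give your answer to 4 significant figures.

f ≈ 0.06281

Re = ρVD/μ = 0.6916·16.71·0.02776/1.03e-05 = 3.115e+04.
Re > 4000 → turbulent. ε/D = 0.001/0.02776 = 0.036; Haaland: 1/√f = -1.8 log₁₀[0.00585 + 0.000222] = 3.99, so f = 0.06281.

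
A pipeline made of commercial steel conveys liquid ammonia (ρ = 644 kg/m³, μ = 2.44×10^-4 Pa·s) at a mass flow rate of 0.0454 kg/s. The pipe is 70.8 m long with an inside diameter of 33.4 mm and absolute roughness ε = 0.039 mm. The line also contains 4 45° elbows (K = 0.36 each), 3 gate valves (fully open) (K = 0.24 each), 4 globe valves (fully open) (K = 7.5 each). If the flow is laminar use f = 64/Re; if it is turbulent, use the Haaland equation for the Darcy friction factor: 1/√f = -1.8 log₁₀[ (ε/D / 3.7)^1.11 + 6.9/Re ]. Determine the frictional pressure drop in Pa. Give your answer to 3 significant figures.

A = πD²/4 = π(0.0334)²/4 = 0.0008762 m²; mean velocity V = ṁ/(ρA) = 0.0454/(644 · 0.0008762) = 0.08046 m/s.
Reynolds number Re = ρVD/μ = 644 · 0.08046 · 0.0334 / 0.000244 = 7093.
Re > 4000 → turbulent. Relative roughness ε/D = 3.9e-05/0.0334 = 0.00117. Haaland: 1/√f = -1.8 log₁₀[(0.00117/3.7)^1.11 + 6.9/7093] = -1.8 log₁₀[0.00013 + 0.000973] = 5.323, so f = 0.03529.
Total minor-loss coefficient ΣK = 4·0.36 + 3·0.24 + 4·7.5 = 32.2.
ΔP = [f·L/D + ΣK]·(ρV²/2) = [0.03529·70.8/0.0334 + 32.2]·(644·0.08046²/2) = [74.8 + 32.2]·2.085 = 223 Pa.

ΔP ≈ 223 Pa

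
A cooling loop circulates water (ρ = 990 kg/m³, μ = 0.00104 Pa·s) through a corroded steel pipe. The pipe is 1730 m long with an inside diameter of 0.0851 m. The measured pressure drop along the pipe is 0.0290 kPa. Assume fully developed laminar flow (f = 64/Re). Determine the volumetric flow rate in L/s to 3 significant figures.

Q ≈ 0.0207 L/s

For laminar flow, f = 64/Re with Re = ρVD/μ, so Darcy-Weisbach reduces to ΔP = 32μLV/D². Solving for V: V = ΔP·D²/(32μL) = 29·(0.0851)²/(32·0.00104·1730) = 0.003648 m/s.
Check: Re = ρVD/μ = 990·0.003648·0.0851/0.00104 = 295.5 < 2300, so the laminar assumption holds.
Q = V·A = 0.003648·(π/4·0.0851²) = 2.075e-05 m³/s = 0.0207 L/s.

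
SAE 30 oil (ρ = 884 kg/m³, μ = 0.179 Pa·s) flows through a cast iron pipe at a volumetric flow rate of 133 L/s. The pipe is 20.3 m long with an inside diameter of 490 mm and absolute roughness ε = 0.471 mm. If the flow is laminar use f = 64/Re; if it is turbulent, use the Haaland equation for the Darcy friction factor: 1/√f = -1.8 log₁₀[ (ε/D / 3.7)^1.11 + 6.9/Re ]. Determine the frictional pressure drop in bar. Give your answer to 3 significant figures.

Q = 133 L/s = 133/1000 = 0.133 m³/s.
Cross-sectional area A = πD²/4 = π(0.49)²/4 = 0.1886 m²; mean velocity V = Q/A = 0.133/0.1886 = 0.7053 m/s.
Reynolds number Re = ρVD/μ = 884 · 0.7053 · 0.49 / 0.179 = 1707.
Re < 2300 → laminar flow, so f = 64/Re = 64/1707 = 0.0375 (the turbulent correlation is not needed).
Darcy-Weisbach: ΔP = f(L/D)(ρV²/2) = 0.0375·(20.3/0.49)·(884·0.7053²/2) = 0.0375·41.43·219.9 = 341.6 Pa.
ΔP = 341.6 Pa = 0.00342 bar.

ΔP ≈ 0.00342 bar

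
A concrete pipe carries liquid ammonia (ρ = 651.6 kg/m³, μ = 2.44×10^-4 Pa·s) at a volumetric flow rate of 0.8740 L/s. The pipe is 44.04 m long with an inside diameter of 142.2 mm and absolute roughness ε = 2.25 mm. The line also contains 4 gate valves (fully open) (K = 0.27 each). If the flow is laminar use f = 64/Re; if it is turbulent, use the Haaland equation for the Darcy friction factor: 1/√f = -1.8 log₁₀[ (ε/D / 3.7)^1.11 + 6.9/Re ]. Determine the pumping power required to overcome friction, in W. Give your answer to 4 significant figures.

Q = 0.8740 L/s = 0.8740/1000 = 0.000874 m³/s.
Cross-sectional area A = πD²/4 = π(0.1422)²/4 = 0.01588 m²; mean velocity V = Q/A = 0.000874/0.01588 = 0.05503 m/s.
Reynolds number Re = ρVD/μ = 651.6 · 0.05503 · 0.1422 / 0.000244 = 2.09e+04.
Re > 4000 → turbulent. Relative roughness ε/D = 0.00225/0.1422 = 0.0158. Haaland: 1/√f = -1.8 log₁₀[(0.0158/3.7)^1.11 + 6.9/2.09e+04] = -1.8 log₁₀[0.00235 + 0.00033] = 4.63, so f = 0.04664.
Total minor-loss coefficient ΣK = 4·0.27 = 1.08.
ΔP = [f·L/D + ΣK]·(ρV²/2) = [0.04664·44.04/0.1422 + 1.08]·(651.6·0.05503²/2) = [14.45 + 1.08]·0.9867 = 15.32 Pa.
Pumping power P = QΔP = 0.000874·15.32 = 0.013390 W = 0.01339 W.

P ≈ 0.01339 W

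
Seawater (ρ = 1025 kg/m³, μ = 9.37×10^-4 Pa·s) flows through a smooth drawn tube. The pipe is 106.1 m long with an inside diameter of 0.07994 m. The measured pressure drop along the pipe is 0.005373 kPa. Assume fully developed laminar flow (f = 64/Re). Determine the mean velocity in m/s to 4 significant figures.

V ≈ 0.01079 m/s

For laminar flow, f = 64/Re with Re = ρVD/μ, so Darcy-Weisbach reduces to ΔP = 32μLV/D². Solving for V: V = ΔP·D²/(32μL) = 5.373·(0.07994)²/(32·0.000937·106.1) = 0.01079 m/s.
Check: Re = ρVD/μ = 1025·0.01079·0.07994/0.000937 = 943.8 < 2300, so the laminar assumption holds.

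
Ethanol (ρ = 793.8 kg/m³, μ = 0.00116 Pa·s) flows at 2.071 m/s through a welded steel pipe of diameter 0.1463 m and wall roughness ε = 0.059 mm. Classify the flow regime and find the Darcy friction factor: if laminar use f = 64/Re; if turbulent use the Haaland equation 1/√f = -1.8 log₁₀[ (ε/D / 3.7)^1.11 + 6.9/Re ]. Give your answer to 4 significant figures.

f ≈ 0.01805

Re = ρVD/μ = 793.8·2.071·0.1463/0.00116 = 2.073e+05.
Re > 4000 → turbulent. ε/D = 5.9e-05/0.1463 = 0.000403; Haaland: 1/√f = -1.8 log₁₀[4e-05 + 3.33e-05] = 7.444, so f = 0.01805.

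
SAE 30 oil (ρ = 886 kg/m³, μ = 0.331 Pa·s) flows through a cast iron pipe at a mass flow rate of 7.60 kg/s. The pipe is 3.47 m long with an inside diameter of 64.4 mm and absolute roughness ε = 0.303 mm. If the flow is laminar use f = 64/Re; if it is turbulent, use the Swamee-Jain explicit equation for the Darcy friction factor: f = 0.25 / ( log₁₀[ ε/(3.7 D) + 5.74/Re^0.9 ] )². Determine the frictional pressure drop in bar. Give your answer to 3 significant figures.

ΔP ≈ 0.233 bar

A = πD²/4 = π(0.0644)²/4 = 0.003257 m²; mean velocity V = ṁ/(ρA) = 7.6/(886 · 0.003257) = 2.633 m/s.
Reynolds number Re = ρVD/μ = 886 · 2.633 · 0.0644 / 0.331 = 454.
Re < 2300 → laminar flow, so f = 64/Re = 64/454 = 0.141 (the turbulent correlation is not needed).
Darcy-Weisbach: ΔP = f(L/D)(ρV²/2) = 0.141·(3.47/0.0644)·(886·2.633²/2) = 0.141·53.88·3072 = 2.334e+04 Pa.
ΔP = 2.334e+04 Pa = 0.233 bar.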